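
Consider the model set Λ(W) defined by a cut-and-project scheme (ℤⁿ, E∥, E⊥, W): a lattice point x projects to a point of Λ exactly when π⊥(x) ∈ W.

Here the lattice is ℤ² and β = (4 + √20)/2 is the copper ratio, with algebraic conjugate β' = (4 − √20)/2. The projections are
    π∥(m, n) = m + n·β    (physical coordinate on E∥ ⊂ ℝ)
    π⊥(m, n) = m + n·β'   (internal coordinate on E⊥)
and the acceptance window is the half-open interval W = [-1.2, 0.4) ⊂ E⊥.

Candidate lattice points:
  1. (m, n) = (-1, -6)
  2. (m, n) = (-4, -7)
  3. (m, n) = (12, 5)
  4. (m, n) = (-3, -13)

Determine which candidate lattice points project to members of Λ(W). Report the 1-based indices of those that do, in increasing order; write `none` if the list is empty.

4

Compute β' = (4−√20)/2 = -0.23607, so π⊥(m,n) = m -0.23607·n.
#1 (-1,-6): internal coord -1 + (-6)·β' = +0.41641; +0.41641 ∉ [-1.2, 0.4) → out
#2 (-4,-7): internal coord -4 + (-7)·β' = -2.34752; -2.34752 ∉ [-1.2, 0.4) → out
#3 (12,5): internal coord 12 + (5)·β' = +10.81966; +10.81966 ∉ [-1.2, 0.4) → out
#4 (-3,-13): internal coord -3 + (-13)·β' = +0.06888; +0.06888 ∈ [-1.2, 0.4) → IN Λ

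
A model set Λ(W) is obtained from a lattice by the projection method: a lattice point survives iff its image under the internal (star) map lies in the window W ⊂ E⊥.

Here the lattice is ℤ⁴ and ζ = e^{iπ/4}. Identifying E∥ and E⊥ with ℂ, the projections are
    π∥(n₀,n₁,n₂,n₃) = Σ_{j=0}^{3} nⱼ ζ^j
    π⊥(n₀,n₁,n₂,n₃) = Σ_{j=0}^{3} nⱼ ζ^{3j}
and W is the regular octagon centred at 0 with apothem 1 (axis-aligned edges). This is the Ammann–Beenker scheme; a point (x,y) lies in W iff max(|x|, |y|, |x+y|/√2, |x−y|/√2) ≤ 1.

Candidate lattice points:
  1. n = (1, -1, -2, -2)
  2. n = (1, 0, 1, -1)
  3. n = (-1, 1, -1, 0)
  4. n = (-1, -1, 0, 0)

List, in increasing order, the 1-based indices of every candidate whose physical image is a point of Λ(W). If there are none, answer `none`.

With ζ = e^{iπ/4} the internal vectors are ζ^0,ζ^3,ζ^6,ζ^9.
#1 (1, -1, -2, -2): internal (0.2929, -0.1213); octagon support 0.2929 vs apothem 1 → ∈ W
#2 (1, 0, 1, -1): internal (0.2929, -1.7071); octagon support 1.7071 vs apothem 1 → ∉ W
#3 (-1, 1, -1, 0): internal (-1.7071, 1.7071); octagon support 2.4142 vs apothem 1 → ∉ W
#4 (-1, -1, 0, 0): internal (-0.2929, -0.7071); octagon support 0.7071 vs apothem 1 → ∈ W

1, 4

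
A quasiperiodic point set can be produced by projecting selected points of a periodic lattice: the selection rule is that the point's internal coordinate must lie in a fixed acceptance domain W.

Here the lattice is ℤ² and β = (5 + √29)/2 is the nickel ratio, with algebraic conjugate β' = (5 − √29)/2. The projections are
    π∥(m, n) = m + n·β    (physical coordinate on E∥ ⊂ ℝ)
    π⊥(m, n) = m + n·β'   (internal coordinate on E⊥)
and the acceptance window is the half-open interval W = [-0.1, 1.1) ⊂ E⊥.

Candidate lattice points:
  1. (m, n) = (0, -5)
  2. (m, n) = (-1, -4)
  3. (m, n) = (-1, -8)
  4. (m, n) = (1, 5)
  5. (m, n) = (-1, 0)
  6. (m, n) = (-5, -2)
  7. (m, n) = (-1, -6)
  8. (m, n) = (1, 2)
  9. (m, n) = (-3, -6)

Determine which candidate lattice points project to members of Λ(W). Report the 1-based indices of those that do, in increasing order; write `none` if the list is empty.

Numerically β ≈ 5.192582 and β' = −1/β ≈ -0.192582.
#1 (0,-5): internal coord 0 + (-5)·β' = +0.962912; +0.962912 ∈ [-0.1, 1.1) → IN Λ
#2 (-1,-4): internal coord -1 + (-4)·β' = -0.229670; -0.229670 ∉ [-0.1, 1.1) → out
#3 (-1,-8): internal coord -1 + (-8)·β' = +0.540659; +0.540659 ∈ [-0.1, 1.1) → IN Λ
#4 (1,5): internal coord 1 + (5)·β' = +0.037088; +0.037088 ∈ [-0.1, 1.1) → IN Λ
#5 (-1,0): internal coord -1 + (0)·β' = -1.000000; -1.000000 ∉ [-0.1, 1.1) → out
#6 (-5,-2): internal coord -5 + (-2)·β' = -4.614835; -4.614835 ∉ [-0.1, 1.1) → out
#7 (-1,-6): internal coord -1 + (-6)·β' = +0.155494; +0.155494 ∈ [-0.1, 1.1) → IN Λ
#8 (1,2): internal coord 1 + (2)·β' = +0.614835; +0.614835 ∈ [-0.1, 1.1) → IN Λ
#9 (-3,-6): internal coord -3 + (-6)·β' = -1.844506; -1.844506 ∉ [-0.1, 1.1) → out

1, 3, 4, 7, 8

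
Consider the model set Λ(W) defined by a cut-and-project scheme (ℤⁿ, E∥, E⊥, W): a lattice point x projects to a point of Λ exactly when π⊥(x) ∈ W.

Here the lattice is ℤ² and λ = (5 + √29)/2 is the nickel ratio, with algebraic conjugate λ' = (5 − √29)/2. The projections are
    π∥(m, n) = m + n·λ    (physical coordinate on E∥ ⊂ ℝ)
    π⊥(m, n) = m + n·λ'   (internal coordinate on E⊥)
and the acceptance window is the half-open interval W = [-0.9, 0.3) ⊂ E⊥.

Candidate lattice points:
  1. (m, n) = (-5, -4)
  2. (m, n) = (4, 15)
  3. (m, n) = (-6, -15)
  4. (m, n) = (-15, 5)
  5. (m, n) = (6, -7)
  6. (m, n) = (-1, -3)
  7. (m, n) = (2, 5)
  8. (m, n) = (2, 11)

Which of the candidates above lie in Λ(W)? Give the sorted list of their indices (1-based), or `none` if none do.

Numerically λ ≈ 5.192582 and λ' = −1/λ ≈ -0.192582.
[1] lift (-5,-4): star map gives -4.229670; window check -0.9 ≤ -4.229670 < 0.3 is false → out
[2] lift (4,15): star map gives 1.111264; window check -0.9 ≤ 1.111264 < 0.3 is false → out
[3] lift (-6,-15): star map gives -3.111264; window check -0.9 ≤ -3.111264 < 0.3 is false → out
[4] lift (-15,5): star map gives -15.962912; window check -0.9 ≤ -15.962912 < 0.3 is false → out
[5] lift (6,-7): star map gives 7.348077; window check -0.9 ≤ 7.348077 < 0.3 is false → out
[6] lift (-1,-3): star map gives -0.422253; window check -0.9 ≤ -0.422253 < 0.3 is true → IN Λ
[7] lift (2,5): star map gives 1.037088; window check -0.9 ≤ 1.037088 < 0.3 is false → out
[8] lift (2,11): star map gives -0.118406; window check -0.9 ≤ -0.118406 < 0.3 is true → IN Λ

6, 8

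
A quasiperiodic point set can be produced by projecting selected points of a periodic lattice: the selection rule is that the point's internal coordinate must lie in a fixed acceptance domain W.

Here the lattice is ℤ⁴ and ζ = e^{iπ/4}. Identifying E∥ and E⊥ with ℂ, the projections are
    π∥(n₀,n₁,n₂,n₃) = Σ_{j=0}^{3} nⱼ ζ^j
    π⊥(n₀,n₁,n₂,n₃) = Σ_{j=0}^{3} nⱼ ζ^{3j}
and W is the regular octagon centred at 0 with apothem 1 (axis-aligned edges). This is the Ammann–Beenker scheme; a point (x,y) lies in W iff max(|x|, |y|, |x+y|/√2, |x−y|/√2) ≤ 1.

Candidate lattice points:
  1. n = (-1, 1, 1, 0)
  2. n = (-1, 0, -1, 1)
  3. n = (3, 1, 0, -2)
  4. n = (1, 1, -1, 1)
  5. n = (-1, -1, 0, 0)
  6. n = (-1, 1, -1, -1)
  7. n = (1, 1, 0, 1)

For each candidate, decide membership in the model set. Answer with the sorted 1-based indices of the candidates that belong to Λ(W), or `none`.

5

π⊥(n) = n₀ + n₁ζ³ + n₂ζ⁶ + n₃ζ⁹ where ζ = e^{iπ/4}.
candidate 1: n = (-1, 1, 1, 0) → π⊥ ≈ (-1.707107, -0.292893); max(|x|,|y|,|x±y|/√2) = 1.707107 > 1 ⇒ ∉ W
candidate 2: n = (-1, 0, -1, 1) → π⊥ ≈ (-0.292893, +1.707107); max(|x|,|y|,|x±y|/√2) = 1.707107 > 1 ⇒ ∉ W
candidate 3: n = (3, 1, 0, -2) → π⊥ ≈ (+0.878680, -0.707107); max(|x|,|y|,|x±y|/√2) = 1.121320 > 1 ⇒ ∉ W
candidate 4: n = (1, 1, -1, 1) → π⊥ ≈ (+1.000000, +2.414214); max(|x|,|y|,|x±y|/√2) = 2.414214 > 1 ⇒ ∉ W
candidate 5: n = (-1, -1, 0, 0) → π⊥ ≈ (-0.292893, -0.707107); max(|x|,|y|,|x±y|/√2) = 0.707107 ≤ 1 ⇒ ∈ W
candidate 6: n = (-1, 1, -1, -1) → π⊥ ≈ (-2.414214, +1.000000); max(|x|,|y|,|x±y|/√2) = 2.414214 > 1 ⇒ ∉ W
candidate 7: n = (1, 1, 0, 1) → π⊥ ≈ (+1.000000, +1.414214); max(|x|,|y|,|x±y|/√2) = 1.707107 > 1 ⇒ ∉ W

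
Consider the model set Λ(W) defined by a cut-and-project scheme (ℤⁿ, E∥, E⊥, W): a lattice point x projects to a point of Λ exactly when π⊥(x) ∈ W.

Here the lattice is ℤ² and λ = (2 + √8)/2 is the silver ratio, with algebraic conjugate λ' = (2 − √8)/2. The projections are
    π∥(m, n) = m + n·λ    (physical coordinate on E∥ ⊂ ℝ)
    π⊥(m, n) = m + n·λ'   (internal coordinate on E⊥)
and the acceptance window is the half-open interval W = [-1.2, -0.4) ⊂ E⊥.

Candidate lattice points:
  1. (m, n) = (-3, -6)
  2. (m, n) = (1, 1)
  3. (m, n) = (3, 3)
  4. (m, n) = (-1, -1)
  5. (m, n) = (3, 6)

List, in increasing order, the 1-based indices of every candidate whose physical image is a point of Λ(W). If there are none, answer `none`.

1, 4

Numerically λ ≈ 2.414214 and λ' = −1/λ ≈ -0.414214.
candidate 1: (m,n)=(-3,-6) → π∥ = -3-6·λ ≈ -17.485281, π⊥ = -3-6·λ' ≈ -0.514719 ∈ [-1.2, -0.4) ⇒ IN Λ
candidate 2: (m,n)=(1,1) → π∥ = 1+1·λ ≈ 3.414214, π⊥ = 1+1·λ' ≈ 0.585786 ∉ [-1.2, -0.4) ⇒ out
candidate 3: (m,n)=(3,3) → π∥ = 3+3·λ ≈ 10.242641, π⊥ = 3+3·λ' ≈ 1.757359 ∉ [-1.2, -0.4) ⇒ out
candidate 4: (m,n)=(-1,-1) → π∥ = -1-1·λ ≈ -3.414214, π⊥ = -1-1·λ' ≈ -0.585786 ∈ [-1.2, -0.4) ⇒ IN Λ
candidate 5: (m,n)=(3,6) → π∥ = 3+6·λ ≈ 17.485281, π⊥ = 3+6·λ' ≈ 0.514719 ∉ [-1.2, -0.4) ⇒ out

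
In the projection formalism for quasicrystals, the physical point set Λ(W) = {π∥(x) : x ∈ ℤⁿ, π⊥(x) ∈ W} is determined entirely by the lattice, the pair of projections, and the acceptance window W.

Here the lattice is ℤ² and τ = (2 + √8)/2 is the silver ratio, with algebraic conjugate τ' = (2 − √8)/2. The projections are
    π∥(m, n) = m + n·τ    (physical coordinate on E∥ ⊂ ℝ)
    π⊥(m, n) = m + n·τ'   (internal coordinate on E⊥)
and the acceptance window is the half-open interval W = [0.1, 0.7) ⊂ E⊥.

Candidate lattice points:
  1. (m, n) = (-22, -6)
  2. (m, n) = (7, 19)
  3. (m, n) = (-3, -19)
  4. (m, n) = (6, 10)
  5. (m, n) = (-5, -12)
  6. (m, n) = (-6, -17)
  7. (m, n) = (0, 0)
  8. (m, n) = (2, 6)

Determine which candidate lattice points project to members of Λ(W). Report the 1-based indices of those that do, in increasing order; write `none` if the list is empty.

none

Numerically τ ≈ 2.4142 and τ' = −1/τ ≈ -0.4142.
candidate 1: (m,n)=(-22,-6) → π∥ = -22-6·τ ≈ -36.4853, π⊥ = -22-6·τ' ≈ -19.5147 ∉ [0.1, 0.7) ⇒ out
candidate 2: (m,n)=(7,19) → π∥ = 7+19·τ ≈ 52.8701, π⊥ = 7+19·τ' ≈ -0.8701 ∉ [0.1, 0.7) ⇒ out
candidate 3: (m,n)=(-3,-19) → π∥ = -3-19·τ ≈ -48.8701, π⊥ = -3-19·τ' ≈ 4.8701 ∉ [0.1, 0.7) ⇒ out
candidate 4: (m,n)=(6,10) → π∥ = 6+10·τ ≈ 30.1421, π⊥ = 6+10·τ' ≈ 1.8579 ∉ [0.1, 0.7) ⇒ out
candidate 5: (m,n)=(-5,-12) → π∥ = -5-12·τ ≈ -33.9706, π⊥ = -5-12·τ' ≈ -0.0294 ∉ [0.1, 0.7) ⇒ out
candidate 6: (m,n)=(-6,-17) → π∥ = -6-17·τ ≈ -47.0416, π⊥ = -6-17·τ' ≈ 1.0416 ∉ [0.1, 0.7) ⇒ out
candidate 7: (m,n)=(0,0) → π∥ = 0+0·τ ≈ 0.0000, π⊥ = 0+0·τ' ≈ 0.0000 ∉ [0.1, 0.7) ⇒ out
candidate 8: (m,n)=(2,6) → π∥ = 2+6·τ ≈ 16.4853, π⊥ = 2+6·τ' ≈ -0.4853 ∉ [0.1, 0.7) ⇒ out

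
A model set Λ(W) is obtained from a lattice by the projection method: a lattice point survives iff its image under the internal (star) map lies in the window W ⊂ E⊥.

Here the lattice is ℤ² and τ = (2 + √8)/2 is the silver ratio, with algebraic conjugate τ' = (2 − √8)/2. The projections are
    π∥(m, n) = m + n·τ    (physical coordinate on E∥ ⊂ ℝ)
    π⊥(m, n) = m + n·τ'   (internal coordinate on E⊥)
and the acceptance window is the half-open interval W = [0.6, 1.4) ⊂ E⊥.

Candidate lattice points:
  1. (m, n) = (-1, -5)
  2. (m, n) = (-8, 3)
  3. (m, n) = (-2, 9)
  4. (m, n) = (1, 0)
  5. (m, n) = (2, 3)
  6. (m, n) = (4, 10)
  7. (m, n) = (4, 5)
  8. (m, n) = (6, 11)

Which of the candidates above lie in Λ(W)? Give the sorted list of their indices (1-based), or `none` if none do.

1, 4, 5

τ' = (2−√8)/2 ≈ -0.4142.
candidate 1: (m,n)=(-1,-5) → π∥ = -1-5·τ ≈ -13.0711, π⊥ = -1-5·τ' ≈ 1.0711 ∈ [0.6, 1.4) ⇒ IN Λ
candidate 2: (m,n)=(-8,3) → π∥ = -8+3·τ ≈ -0.7574, π⊥ = -8+3·τ' ≈ -9.2426 ∉ [0.6, 1.4) ⇒ out
candidate 3: (m,n)=(-2,9) → π∥ = -2+9·τ ≈ 19.7279, π⊥ = -2+9·τ' ≈ -5.7279 ∉ [0.6, 1.4) ⇒ out
candidate 4: (m,n)=(1,0) → π∥ = 1+0·τ ≈ 1.0000, π⊥ = 1+0·τ' ≈ 1.0000 ∈ [0.6, 1.4) ⇒ IN Λ
candidate 5: (m,n)=(2,3) → π∥ = 2+3·τ ≈ 9.2426, π⊥ = 2+3·τ' ≈ 0.7574 ∈ [0.6, 1.4) ⇒ IN Λ
candidate 6: (m,n)=(4,10) → π∥ = 4+10·τ ≈ 28.1421, π⊥ = 4+10·τ' ≈ -0.1421 ∉ [0.6, 1.4) ⇒ out
candidate 7: (m,n)=(4,5) → π∥ = 4+5·τ ≈ 16.0711, π⊥ = 4+5·τ' ≈ 1.9289 ∉ [0.6, 1.4) ⇒ out
candidate 8: (m,n)=(6,11) → π∥ = 6+11·τ ≈ 32.5563, π⊥ = 6+11·τ' ≈ 1.4437 ∉ [0.6, 1.4) ⇒ out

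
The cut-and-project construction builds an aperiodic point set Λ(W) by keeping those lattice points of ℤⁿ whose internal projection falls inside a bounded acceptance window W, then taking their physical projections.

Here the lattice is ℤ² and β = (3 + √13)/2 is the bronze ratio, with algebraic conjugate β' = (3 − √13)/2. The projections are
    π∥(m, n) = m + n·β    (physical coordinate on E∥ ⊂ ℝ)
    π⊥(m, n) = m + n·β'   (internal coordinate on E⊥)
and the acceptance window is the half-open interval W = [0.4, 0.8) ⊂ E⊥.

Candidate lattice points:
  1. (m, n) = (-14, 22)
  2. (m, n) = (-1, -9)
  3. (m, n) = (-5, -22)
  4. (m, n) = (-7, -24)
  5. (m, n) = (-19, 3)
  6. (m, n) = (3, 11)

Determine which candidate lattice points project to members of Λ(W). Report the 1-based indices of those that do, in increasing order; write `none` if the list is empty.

none

β' = (3−√13)/2 ≈ -0.302776.
candidate 1: (m,n)=(-14,22) → π∥ = -14+22·β ≈ 58.661064, π⊥ = -14+22·β' ≈ -20.661064 ∉ [0.4, 0.8) ⇒ out
candidate 2: (m,n)=(-1,-9) → π∥ = -1-9·β ≈ -30.724981, π⊥ = -1-9·β' ≈ 1.724981 ∉ [0.4, 0.8) ⇒ out
candidate 3: (m,n)=(-5,-22) → π∥ = -5-22·β ≈ -77.661064, π⊥ = -5-22·β' ≈ 1.661064 ∉ [0.4, 0.8) ⇒ out
candidate 4: (m,n)=(-7,-24) → π∥ = -7-24·β ≈ -86.266615, π⊥ = -7-24·β' ≈ 0.266615 ∉ [0.4, 0.8) ⇒ out
candidate 5: (m,n)=(-19,3) → π∥ = -19+3·β ≈ -9.091673, π⊥ = -19+3·β' ≈ -19.908327 ∉ [0.4, 0.8) ⇒ out
candidate 6: (m,n)=(3,11) → π∥ = 3+11·β ≈ 39.330532, π⊥ = 3+11·β' ≈ -0.330532 ∉ [0.4, 0.8) ⇒ out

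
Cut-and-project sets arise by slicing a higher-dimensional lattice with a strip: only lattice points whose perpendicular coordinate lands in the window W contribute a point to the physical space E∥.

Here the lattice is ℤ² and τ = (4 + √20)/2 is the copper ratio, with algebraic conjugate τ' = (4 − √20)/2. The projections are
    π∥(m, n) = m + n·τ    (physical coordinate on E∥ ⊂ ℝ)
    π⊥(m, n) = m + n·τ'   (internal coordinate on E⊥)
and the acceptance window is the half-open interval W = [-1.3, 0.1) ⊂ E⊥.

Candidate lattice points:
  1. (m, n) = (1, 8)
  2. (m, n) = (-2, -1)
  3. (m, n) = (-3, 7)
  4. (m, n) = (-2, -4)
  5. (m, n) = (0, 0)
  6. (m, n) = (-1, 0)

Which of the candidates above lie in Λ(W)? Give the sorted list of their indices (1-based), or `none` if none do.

1, 4, 5, 6

Numerically τ ≈ 4.2361 and τ' = −1/τ ≈ -0.2361.
#1 (1,8): internal coord 1 + (8)·τ' = -0.8885; -0.8885 ∈ [-1.3, 0.1) → IN Λ
#2 (-2,-1): internal coord -2 + (-1)·τ' = -1.7639; -1.7639 ∉ [-1.3, 0.1) → out
#3 (-3,7): internal coord -3 + (7)·τ' = -4.6525; -4.6525 ∉ [-1.3, 0.1) → out
#4 (-2,-4): internal coord -2 + (-4)·τ' = -1.0557; -1.0557 ∈ [-1.3, 0.1) → IN Λ
#5 (0,0): internal coord 0 + (0)·τ' = +0.0000; +0.0000 ∈ [-1.3, 0.1) → IN Λ
#6 (-1,0): internal coord -1 + (0)·τ' = -1.0000; -1.0000 ∈ [-1.3, 0.1) → IN Λ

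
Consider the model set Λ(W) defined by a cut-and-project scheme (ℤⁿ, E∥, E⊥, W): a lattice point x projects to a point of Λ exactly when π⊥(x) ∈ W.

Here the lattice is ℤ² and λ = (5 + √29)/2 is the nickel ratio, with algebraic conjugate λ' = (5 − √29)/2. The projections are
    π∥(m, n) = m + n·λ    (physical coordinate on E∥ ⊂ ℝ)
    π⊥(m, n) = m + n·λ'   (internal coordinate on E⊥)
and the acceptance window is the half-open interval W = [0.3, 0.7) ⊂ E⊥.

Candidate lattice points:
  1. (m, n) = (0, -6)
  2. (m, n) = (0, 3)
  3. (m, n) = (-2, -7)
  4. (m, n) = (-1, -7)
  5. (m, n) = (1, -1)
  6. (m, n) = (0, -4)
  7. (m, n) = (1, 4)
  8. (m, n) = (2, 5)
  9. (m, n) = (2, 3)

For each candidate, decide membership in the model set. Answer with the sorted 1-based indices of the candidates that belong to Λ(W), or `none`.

Numerically λ ≈ 5.19258 and λ' = −1/λ ≈ -0.19258.
[1] lift (0,-6): star map gives 1.15549; window check 0.3 ≤ 1.15549 < 0.7 is false → out
[2] lift (0,3): star map gives -0.57775; window check 0.3 ≤ -0.57775 < 0.7 is false → out
[3] lift (-2,-7): star map gives -0.65192; window check 0.3 ≤ -0.65192 < 0.7 is false → out
[4] lift (-1,-7): star map gives 0.34808; window check 0.3 ≤ 0.34808 < 0.7 is true → IN Λ
[5] lift (1,-1): star map gives 1.19258; window check 0.3 ≤ 1.19258 < 0.7 is false → out
[6] lift (0,-4): star map gives 0.77033; window check 0.3 ≤ 0.77033 < 0.7 is false → out
[7] lift (1,4): star map gives 0.22967; window check 0.3 ≤ 0.22967 < 0.7 is false → out
[8] lift (2,5): star map gives 1.03709; window check 0.3 ≤ 1.03709 < 0.7 is false → out
[9] lift (2,3): star map gives 1.42225; window check 0.3 ≤ 1.42225 < 0.7 is false → out

4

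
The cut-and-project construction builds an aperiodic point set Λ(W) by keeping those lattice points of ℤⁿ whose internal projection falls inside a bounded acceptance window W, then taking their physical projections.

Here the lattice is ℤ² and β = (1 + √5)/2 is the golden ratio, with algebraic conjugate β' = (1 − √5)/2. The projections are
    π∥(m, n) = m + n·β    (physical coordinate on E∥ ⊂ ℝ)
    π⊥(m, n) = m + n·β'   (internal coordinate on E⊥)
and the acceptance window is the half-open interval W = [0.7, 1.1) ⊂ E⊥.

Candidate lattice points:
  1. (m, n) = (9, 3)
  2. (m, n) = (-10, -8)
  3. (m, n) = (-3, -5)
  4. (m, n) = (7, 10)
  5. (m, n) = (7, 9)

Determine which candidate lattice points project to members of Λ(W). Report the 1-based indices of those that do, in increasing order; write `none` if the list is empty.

4

Numerically β ≈ 1.61803 and β' = −1/β ≈ -0.61803.
[1] lift (9,3): star map gives 7.14590; window check 0.7 ≤ 7.14590 < 1.1 is false → out
[2] lift (-10,-8): star map gives -5.05573; window check 0.7 ≤ -5.05573 < 1.1 is false → out
[3] lift (-3,-5): star map gives 0.09017; window check 0.7 ≤ 0.09017 < 1.1 is false → out
[4] lift (7,10): star map gives 0.81966; window check 0.7 ≤ 0.81966 < 1.1 is true → IN Λ
[5] lift (7,9): star map gives 1.43769; window check 0.7 ≤ 1.43769 < 1.1 is false → out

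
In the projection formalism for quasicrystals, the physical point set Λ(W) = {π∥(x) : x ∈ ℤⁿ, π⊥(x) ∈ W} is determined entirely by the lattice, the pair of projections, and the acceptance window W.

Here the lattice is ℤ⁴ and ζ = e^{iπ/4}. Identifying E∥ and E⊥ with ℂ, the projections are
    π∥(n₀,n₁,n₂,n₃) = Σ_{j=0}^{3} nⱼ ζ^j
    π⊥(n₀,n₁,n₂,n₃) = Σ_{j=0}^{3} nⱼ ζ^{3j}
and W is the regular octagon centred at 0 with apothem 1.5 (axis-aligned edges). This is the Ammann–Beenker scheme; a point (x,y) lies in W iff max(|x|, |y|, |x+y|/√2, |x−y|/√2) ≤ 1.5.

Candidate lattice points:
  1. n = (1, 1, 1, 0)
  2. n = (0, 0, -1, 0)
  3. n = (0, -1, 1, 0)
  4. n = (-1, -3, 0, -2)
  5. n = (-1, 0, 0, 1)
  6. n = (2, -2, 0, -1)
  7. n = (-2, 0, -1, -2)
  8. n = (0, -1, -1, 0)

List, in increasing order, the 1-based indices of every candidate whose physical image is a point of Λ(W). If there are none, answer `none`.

1, 2, 5, 8

π⊥(n) = n₀ + n₁ζ³ + n₂ζ⁶ + n₃ζ⁹ where ζ = e^{iπ/4}.
#1 (1, 1, 1, 0): internal (0.29289, -0.29289); octagon support 0.41421 vs apothem 1.5 → ∈ W
#2 (0, 0, -1, 0): internal (0.00000, 1.00000); octagon support 1.00000 vs apothem 1.5 → ∈ W
#3 (0, -1, 1, 0): internal (0.70711, -1.70711); octagon support 1.70711 vs apothem 1.5 → ∉ W
#4 (-1, -3, 0, -2): internal (-0.29289, -3.53553); octagon support 3.53553 vs apothem 1.5 → ∉ W
#5 (-1, 0, 0, 1): internal (-0.29289, 0.70711); octagon support 0.70711 vs apothem 1.5 → ∈ W
#6 (2, -2, 0, -1): internal (2.70711, -2.12132); octagon support 3.41421 vs apothem 1.5 → ∉ W
#7 (-2, 0, -1, -2): internal (-3.41421, -0.41421); octagon support 3.41421 vs apothem 1.5 → ∉ W
#8 (0, -1, -1, 0): internal (0.70711, 0.29289); octagon support 0.70711 vs apothem 1.5 → ∈ W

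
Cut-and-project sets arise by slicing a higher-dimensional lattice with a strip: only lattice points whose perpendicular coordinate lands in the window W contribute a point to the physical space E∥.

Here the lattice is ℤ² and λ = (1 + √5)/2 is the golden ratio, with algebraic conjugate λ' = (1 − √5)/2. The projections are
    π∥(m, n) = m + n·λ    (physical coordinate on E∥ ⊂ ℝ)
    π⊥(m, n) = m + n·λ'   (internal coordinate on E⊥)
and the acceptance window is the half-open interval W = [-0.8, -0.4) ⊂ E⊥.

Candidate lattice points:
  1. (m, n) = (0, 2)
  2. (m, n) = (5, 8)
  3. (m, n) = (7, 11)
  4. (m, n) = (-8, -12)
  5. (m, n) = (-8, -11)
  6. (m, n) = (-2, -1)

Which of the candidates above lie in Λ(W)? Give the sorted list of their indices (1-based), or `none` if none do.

Compute λ' = (1−√5)/2 = -0.6180, so π⊥(m,n) = m -0.6180·n.
[1] lift (0,2): star map gives -1.2361; window check -0.8 ≤ -1.2361 < -0.4 is false → out
[2] lift (5,8): star map gives 0.0557; window check -0.8 ≤ 0.0557 < -0.4 is false → out
[3] lift (7,11): star map gives 0.2016; window check -0.8 ≤ 0.2016 < -0.4 is false → out
[4] lift (-8,-12): star map gives -0.5836; window check -0.8 ≤ -0.5836 < -0.4 is true → IN Λ
[5] lift (-8,-11): star map gives -1.2016; window check -0.8 ≤ -1.2016 < -0.4 is false → out
[6] lift (-2,-1): star map gives -1.3820; window check -0.8 ≤ -1.3820 < -0.4 is false → out

4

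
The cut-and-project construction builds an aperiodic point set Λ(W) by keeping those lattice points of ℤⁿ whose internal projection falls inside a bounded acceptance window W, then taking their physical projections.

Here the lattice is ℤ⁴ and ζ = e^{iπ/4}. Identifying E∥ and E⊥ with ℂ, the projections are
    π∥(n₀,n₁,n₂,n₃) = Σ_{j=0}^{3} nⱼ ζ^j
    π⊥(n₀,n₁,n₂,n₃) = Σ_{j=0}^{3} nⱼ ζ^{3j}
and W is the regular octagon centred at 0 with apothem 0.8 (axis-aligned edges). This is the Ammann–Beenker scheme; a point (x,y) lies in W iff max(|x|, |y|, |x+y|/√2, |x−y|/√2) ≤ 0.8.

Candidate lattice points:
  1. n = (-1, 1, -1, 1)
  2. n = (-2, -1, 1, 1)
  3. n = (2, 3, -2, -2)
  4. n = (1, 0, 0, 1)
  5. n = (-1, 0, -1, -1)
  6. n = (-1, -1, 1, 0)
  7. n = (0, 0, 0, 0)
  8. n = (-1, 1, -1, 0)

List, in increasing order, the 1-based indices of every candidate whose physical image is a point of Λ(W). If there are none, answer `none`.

7

π⊥(n) = n₀ + n₁ζ³ + n₂ζ⁶ + n₃ζ⁹ where ζ = e^{iπ/4}.
#1 (-1, 1, -1, 1): internal (-1.000000, 2.414214); octagon support 2.414214 vs apothem 0.8 → ∉ W
#2 (-2, -1, 1, 1): internal (-0.585786, -1.000000); octagon support 1.121320 vs apothem 0.8 → ∉ W
#3 (2, 3, -2, -2): internal (-1.535534, 2.707107); octagon support 3.000000 vs apothem 0.8 → ∉ W
#4 (1, 0, 0, 1): internal (1.707107, 0.707107); octagon support 1.707107 vs apothem 0.8 → ∉ W
#5 (-1, 0, -1, -1): internal (-1.707107, 0.292893); octagon support 1.707107 vs apothem 0.8 → ∉ W
#6 (-1, -1, 1, 0): internal (-0.292893, -1.707107); octagon support 1.707107 vs apothem 0.8 → ∉ W
#7 (0, 0, 0, 0): internal (0.000000, 0.000000); octagon support 0.000000 vs apothem 0.8 → ∈ W
#8 (-1, 1, -1, 0): internal (-1.707107, 1.707107); octagon support 2.414214 vs apothem 0.8 → ∉ W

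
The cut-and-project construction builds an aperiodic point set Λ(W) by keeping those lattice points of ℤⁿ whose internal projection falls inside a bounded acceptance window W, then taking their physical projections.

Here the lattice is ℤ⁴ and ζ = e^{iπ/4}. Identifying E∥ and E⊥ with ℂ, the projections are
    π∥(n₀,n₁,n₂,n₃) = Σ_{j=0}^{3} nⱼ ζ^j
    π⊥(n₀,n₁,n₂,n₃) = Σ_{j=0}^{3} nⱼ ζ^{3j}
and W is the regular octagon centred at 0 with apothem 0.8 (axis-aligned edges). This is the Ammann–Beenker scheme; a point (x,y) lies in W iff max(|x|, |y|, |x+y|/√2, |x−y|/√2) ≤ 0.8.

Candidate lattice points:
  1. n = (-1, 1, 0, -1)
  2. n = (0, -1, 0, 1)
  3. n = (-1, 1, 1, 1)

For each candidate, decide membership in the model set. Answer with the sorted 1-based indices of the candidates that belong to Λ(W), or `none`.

none

Internal map: ζ^{3j} for j=0..3 gives (1,0), (−√2/2,√2/2), (0,−1), (√2/2,√2/2).
candidate 1: n = (-1, 1, 0, -1) → π⊥ ≈ (-2.4142, +0.0000); max(|x|,|y|,|x±y|/√2) = 2.4142 > 0.8 ⇒ ∉ W
candidate 2: n = (0, -1, 0, 1) → π⊥ ≈ (+1.4142, +0.0000); max(|x|,|y|,|x±y|/√2) = 1.4142 > 0.8 ⇒ ∉ W
candidate 3: n = (-1, 1, 1, 1) → π⊥ ≈ (-1.0000, +0.4142); max(|x|,|y|,|x±y|/√2) = 1.0000 > 0.8 ⇒ ∉ W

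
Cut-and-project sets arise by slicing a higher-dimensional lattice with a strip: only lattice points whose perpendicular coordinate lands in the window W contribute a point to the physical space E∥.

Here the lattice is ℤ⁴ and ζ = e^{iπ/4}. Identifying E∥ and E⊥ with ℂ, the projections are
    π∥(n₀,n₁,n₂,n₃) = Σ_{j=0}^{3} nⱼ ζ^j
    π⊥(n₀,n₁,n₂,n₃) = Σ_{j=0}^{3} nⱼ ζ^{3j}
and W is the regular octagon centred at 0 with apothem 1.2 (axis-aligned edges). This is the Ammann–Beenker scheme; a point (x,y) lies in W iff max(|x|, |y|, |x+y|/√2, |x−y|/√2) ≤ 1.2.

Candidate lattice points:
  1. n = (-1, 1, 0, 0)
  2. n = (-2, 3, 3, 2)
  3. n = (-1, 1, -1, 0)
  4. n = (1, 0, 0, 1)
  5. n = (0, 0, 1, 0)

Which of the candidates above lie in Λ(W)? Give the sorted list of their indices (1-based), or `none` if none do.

Internal map: ζ^{3j} for j=0..3 gives (1,0), (−√2/2,√2/2), (0,−1), (√2/2,√2/2).
#1 (-1, 1, 0, 0): internal (-1.7071, 0.7071); octagon support 1.7071 vs apothem 1.2 → ∉ W
#2 (-2, 3, 3, 2): internal (-2.7071, 0.5355); octagon support 2.7071 vs apothem 1.2 → ∉ W
#3 (-1, 1, -1, 0): internal (-1.7071, 1.7071); octagon support 2.4142 vs apothem 1.2 → ∉ W
#4 (1, 0, 0, 1): internal (1.7071, 0.7071); octagon support 1.7071 vs apothem 1.2 → ∉ W
#5 (0, 0, 1, 0): internal (0.0000, -1.0000); octagon support 1.0000 vs apothem 1.2 → ∈ W

5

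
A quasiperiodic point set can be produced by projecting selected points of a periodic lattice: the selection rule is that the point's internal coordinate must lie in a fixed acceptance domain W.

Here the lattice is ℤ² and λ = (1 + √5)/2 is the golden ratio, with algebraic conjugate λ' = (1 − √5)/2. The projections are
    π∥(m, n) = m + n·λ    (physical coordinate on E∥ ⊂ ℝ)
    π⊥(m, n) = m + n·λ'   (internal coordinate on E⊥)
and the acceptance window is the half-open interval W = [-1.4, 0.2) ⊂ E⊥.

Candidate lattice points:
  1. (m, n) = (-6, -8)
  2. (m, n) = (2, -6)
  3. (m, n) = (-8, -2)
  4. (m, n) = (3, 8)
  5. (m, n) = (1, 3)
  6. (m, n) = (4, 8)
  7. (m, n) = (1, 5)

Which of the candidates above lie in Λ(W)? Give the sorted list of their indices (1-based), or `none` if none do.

Compute λ' = (1−√5)/2 = -0.61803, so π⊥(m,n) = m -0.61803·n.
#1 (-6,-8): internal coord -6 + (-8)·λ' = -1.05573; -1.05573 ∈ [-1.4, 0.2) → IN Λ
#2 (2,-6): internal coord 2 + (-6)·λ' = +5.70820; +5.70820 ∉ [-1.4, 0.2) → out
#3 (-8,-2): internal coord -8 + (-2)·λ' = -6.76393; -6.76393 ∉ [-1.4, 0.2) → out
#4 (3,8): internal coord 3 + (8)·λ' = -1.94427; -1.94427 ∉ [-1.4, 0.2) → out
#5 (1,3): internal coord 1 + (3)·λ' = -0.85410; -0.85410 ∈ [-1.4, 0.2) → IN Λ
#6 (4,8): internal coord 4 + (8)·λ' = -0.94427; -0.94427 ∈ [-1.4, 0.2) → IN Λ
#7 (1,5): internal coord 1 + (5)·λ' = -2.09017; -2.09017 ∉ [-1.4, 0.2) → out

1, 5, 6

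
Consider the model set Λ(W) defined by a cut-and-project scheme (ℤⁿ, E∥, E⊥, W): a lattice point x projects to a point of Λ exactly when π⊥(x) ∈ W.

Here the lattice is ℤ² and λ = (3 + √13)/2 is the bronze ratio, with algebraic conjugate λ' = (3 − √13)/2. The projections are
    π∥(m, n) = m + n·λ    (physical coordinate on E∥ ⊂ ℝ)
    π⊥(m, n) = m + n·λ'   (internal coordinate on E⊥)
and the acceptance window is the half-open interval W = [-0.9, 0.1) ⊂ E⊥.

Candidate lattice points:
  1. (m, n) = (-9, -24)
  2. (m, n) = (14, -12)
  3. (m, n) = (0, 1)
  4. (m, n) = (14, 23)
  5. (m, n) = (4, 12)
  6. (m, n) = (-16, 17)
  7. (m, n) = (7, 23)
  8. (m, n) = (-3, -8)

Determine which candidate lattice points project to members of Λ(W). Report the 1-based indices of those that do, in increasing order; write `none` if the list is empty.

3, 7, 8

λ' = (3−√13)/2 ≈ -0.30278.
[1] lift (-9,-24): star map gives -1.73338; window check -0.9 ≤ -1.73338 < 0.1 is false → out
[2] lift (14,-12): star map gives 17.63331; window check -0.9 ≤ 17.63331 < 0.1 is false → out
[3] lift (0,1): star map gives -0.30278; window check -0.9 ≤ -0.30278 < 0.1 is true → IN Λ
[4] lift (14,23): star map gives 7.03616; window check -0.9 ≤ 7.03616 < 0.1 is false → out
[5] lift (4,12): star map gives 0.36669; window check -0.9 ≤ 0.36669 < 0.1 is false → out
[6] lift (-16,17): star map gives -21.14719; window check -0.9 ≤ -21.14719 < 0.1 is false → out
[7] lift (7,23): star map gives 0.03616; window check -0.9 ≤ 0.03616 < 0.1 is true → IN Λ
[8] lift (-3,-8): star map gives -0.57779; window check -0.9 ≤ -0.57779 < 0.1 is true → IN Λ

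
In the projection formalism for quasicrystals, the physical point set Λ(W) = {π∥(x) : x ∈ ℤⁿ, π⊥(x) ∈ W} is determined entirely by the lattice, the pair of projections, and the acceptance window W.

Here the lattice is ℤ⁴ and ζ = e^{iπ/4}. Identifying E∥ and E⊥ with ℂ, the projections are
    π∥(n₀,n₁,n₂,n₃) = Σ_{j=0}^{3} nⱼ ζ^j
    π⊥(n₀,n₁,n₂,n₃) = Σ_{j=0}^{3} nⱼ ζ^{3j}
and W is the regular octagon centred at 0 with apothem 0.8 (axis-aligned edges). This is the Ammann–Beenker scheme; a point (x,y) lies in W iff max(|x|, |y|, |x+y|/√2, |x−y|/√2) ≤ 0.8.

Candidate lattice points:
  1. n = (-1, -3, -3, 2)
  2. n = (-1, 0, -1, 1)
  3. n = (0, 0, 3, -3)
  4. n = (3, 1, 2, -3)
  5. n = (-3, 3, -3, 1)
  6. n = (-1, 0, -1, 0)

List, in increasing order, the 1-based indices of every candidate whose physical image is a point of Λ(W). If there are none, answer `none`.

none

With ζ = e^{iπ/4} the internal vectors are ζ^0,ζ^3,ζ^6,ζ^9.
#1 (-1, -3, -3, 2): internal (2.535534, 2.292893); octagon support 3.414214 vs apothem 0.8 → ∉ W
#2 (-1, 0, -1, 1): internal (-0.292893, 1.707107); octagon support 1.707107 vs apothem 0.8 → ∉ W
#3 (0, 0, 3, -3): internal (-2.121320, -5.121320); octagon support 5.121320 vs apothem 0.8 → ∉ W
#4 (3, 1, 2, -3): internal (0.171573, -3.414214); octagon support 3.414214 vs apothem 0.8 → ∉ W
#5 (-3, 3, -3, 1): internal (-4.414214, 5.828427); octagon support 7.242641 vs apothem 0.8 → ∉ W
#6 (-1, 0, -1, 0): internal (-1.000000, 1.000000); octagon support 1.414214 vs apothem 0.8 → ∉ W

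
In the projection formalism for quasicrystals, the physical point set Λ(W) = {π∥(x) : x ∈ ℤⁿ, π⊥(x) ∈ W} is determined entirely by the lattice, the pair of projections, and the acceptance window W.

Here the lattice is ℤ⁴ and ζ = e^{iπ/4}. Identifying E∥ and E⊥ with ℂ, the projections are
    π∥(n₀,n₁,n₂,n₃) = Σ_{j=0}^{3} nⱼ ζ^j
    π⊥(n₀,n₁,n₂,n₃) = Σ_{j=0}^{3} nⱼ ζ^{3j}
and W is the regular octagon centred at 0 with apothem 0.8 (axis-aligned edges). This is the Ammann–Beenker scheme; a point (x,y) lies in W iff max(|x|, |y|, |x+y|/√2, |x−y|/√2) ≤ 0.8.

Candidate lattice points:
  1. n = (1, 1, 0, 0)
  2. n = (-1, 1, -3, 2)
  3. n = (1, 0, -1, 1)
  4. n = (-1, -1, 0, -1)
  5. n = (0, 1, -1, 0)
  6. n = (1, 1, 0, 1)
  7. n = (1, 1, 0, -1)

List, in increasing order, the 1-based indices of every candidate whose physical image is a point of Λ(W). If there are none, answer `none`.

1, 7

π⊥(n) = n₀ + n₁ζ³ + n₂ζ⁶ + n₃ζ⁹ where ζ = e^{iπ/4}.
#1 (1, 1, 0, 0): internal (0.29289, 0.70711); octagon support 0.70711 vs apothem 0.8 → ∈ W
#2 (-1, 1, -3, 2): internal (-0.29289, 5.12132); octagon support 5.12132 vs apothem 0.8 → ∉ W
#3 (1, 0, -1, 1): internal (1.70711, 1.70711); octagon support 2.41421 vs apothem 0.8 → ∉ W
#4 (-1, -1, 0, -1): internal (-1.00000, -1.41421); octagon support 1.70711 vs apothem 0.8 → ∉ W
#5 (0, 1, -1, 0): internal (-0.70711, 1.70711); octagon support 1.70711 vs apothem 0.8 → ∉ W
#6 (1, 1, 0, 1): internal (1.00000, 1.41421); octagon support 1.70711 vs apothem 0.8 → ∉ W
#7 (1, 1, 0, -1): internal (-0.41421, 0.00000); octagon support 0.41421 vs apothem 0.8 → ∈ W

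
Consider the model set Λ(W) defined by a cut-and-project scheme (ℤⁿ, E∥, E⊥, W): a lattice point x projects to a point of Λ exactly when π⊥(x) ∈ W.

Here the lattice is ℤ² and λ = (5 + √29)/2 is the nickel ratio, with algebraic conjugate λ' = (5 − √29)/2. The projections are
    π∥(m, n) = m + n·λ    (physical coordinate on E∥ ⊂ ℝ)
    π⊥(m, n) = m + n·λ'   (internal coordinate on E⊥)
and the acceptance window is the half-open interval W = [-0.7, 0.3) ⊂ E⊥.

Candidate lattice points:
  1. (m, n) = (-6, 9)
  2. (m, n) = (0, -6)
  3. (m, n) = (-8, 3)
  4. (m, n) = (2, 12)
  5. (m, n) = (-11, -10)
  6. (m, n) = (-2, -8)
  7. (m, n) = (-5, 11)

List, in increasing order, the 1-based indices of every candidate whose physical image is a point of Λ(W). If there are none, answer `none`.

4, 6

Numerically λ ≈ 5.192582 and λ' = −1/λ ≈ -0.192582.
[1] lift (-6,9): star map gives -7.733242; window check -0.7 ≤ -7.733242 < 0.3 is false → out
[2] lift (0,-6): star map gives 1.155494; window check -0.7 ≤ 1.155494 < 0.3 is false → out
[3] lift (-8,3): star map gives -8.577747; window check -0.7 ≤ -8.577747 < 0.3 is false → out
[4] lift (2,12): star map gives -0.310989; window check -0.7 ≤ -0.310989 < 0.3 is true → IN Λ
[5] lift (-11,-10): star map gives -9.074176; window check -0.7 ≤ -9.074176 < 0.3 is false → out
[6] lift (-2,-8): star map gives -0.459341; window check -0.7 ≤ -0.459341 < 0.3 is true → IN Λ
[7] lift (-5,11): star map gives -7.118406; window check -0.7 ≤ -7.118406 < 0.3 is false → out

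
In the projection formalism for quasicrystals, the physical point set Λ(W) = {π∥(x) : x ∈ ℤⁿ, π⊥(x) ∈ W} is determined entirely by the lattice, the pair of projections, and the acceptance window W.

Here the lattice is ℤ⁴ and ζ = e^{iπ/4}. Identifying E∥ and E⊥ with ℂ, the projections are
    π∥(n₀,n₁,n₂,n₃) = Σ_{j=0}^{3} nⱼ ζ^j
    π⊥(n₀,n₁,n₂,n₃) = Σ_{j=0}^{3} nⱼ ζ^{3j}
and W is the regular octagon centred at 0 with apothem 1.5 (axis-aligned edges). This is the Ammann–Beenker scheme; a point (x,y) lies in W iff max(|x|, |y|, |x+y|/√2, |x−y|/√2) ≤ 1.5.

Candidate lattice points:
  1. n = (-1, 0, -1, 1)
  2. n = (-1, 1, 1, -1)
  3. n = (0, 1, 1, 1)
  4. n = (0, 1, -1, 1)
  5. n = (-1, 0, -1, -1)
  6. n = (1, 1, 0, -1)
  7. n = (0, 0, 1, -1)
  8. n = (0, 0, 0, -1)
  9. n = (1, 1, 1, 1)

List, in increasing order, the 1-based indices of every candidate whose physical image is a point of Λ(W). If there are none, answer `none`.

3, 6, 8, 9

π⊥(n) = n₀ + n₁ζ³ + n₂ζ⁶ + n₃ζ⁹ where ζ = e^{iπ/4}.
candidate 1: n = (-1, 0, -1, 1) → π⊥ ≈ (-0.292893, +1.707107); max(|x|,|y|,|x±y|/√2) = 1.707107 > 1.5 ⇒ ∉ W
candidate 2: n = (-1, 1, 1, -1) → π⊥ ≈ (-2.414214, -1.000000); max(|x|,|y|,|x±y|/√2) = 2.414214 > 1.5 ⇒ ∉ W
candidate 3: n = (0, 1, 1, 1) → π⊥ ≈ (+0.000000, +0.414214); max(|x|,|y|,|x±y|/√2) = 0.414214 ≤ 1.5 ⇒ ∈ W
candidate 4: n = (0, 1, -1, 1) → π⊥ ≈ (+0.000000, +2.414214); max(|x|,|y|,|x±y|/√2) = 2.414214 > 1.5 ⇒ ∉ W
candidate 5: n = (-1, 0, -1, -1) → π⊥ ≈ (-1.707107, +0.292893); max(|x|,|y|,|x±y|/√2) = 1.707107 > 1.5 ⇒ ∉ W
candidate 6: n = (1, 1, 0, -1) → π⊥ ≈ (-0.414214, +0.000000); max(|x|,|y|,|x±y|/√2) = 0.414214 ≤ 1.5 ⇒ ∈ W
candidate 7: n = (0, 0, 1, -1) → π⊥ ≈ (-0.707107, -1.707107); max(|x|,|y|,|x±y|/√2) = 1.707107 > 1.5 ⇒ ∉ W
candidate 8: n = (0, 0, 0, -1) → π⊥ ≈ (-0.707107, -0.707107); max(|x|,|y|,|x±y|/√2) = 1.000000 ≤ 1.5 ⇒ ∈ W
candidate 9: n = (1, 1, 1, 1) → π⊥ ≈ (+1.000000, +0.414214); max(|x|,|y|,|x±y|/√2) = 1.000000 ≤ 1.5 ⇒ ∈ W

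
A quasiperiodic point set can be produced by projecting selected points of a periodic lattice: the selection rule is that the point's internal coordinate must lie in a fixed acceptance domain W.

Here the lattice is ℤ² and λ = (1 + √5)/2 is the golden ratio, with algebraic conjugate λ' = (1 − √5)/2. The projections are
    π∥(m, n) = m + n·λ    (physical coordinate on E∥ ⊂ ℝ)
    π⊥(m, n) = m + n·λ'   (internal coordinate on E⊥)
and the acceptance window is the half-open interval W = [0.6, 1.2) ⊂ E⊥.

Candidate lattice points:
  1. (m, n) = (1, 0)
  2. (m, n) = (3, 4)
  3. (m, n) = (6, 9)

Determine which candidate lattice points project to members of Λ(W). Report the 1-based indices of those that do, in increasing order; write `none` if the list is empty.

1

Compute λ' = (1−√5)/2 = -0.61803, so π⊥(m,n) = m -0.61803·n.
#1 (1,0): internal coord 1 + (0)·λ' = +1.00000; +1.00000 ∈ [0.6, 1.2) → IN Λ
#2 (3,4): internal coord 3 + (4)·λ' = +0.52786; +0.52786 ∉ [0.6, 1.2) → out
#3 (6,9): internal coord 6 + (9)·λ' = +0.43769; +0.43769 ∉ [0.6, 1.2) → out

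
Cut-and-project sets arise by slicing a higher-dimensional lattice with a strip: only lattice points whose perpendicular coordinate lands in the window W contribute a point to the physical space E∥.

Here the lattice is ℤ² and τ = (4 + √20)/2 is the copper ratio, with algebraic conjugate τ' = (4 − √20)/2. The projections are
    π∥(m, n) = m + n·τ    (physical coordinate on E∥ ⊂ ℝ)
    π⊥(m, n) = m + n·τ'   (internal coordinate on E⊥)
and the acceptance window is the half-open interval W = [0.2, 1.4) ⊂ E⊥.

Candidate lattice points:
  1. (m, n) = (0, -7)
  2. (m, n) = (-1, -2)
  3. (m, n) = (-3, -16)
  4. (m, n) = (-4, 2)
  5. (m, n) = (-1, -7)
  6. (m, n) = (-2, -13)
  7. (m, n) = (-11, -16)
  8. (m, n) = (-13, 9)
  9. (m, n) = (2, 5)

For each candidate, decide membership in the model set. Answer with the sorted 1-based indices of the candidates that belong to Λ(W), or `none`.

3, 5, 6, 9

Compute τ' = (4−√20)/2 = -0.2361, so π⊥(m,n) = m -0.2361·n.
[1] lift (0,-7): star map gives 1.6525; window check 0.2 ≤ 1.6525 < 1.4 is false → out
[2] lift (-1,-2): star map gives -0.5279; window check 0.2 ≤ -0.5279 < 1.4 is false → out
[3] lift (-3,-16): star map gives 0.7771; window check 0.2 ≤ 0.7771 < 1.4 is true → IN Λ
[4] lift (-4,2): star map gives -4.4721; window check 0.2 ≤ -4.4721 < 1.4 is false → out
[5] lift (-1,-7): star map gives 0.6525; window check 0.2 ≤ 0.6525 < 1.4 is true → IN Λ
[6] lift (-2,-13): star map gives 1.0689; window check 0.2 ≤ 1.0689 < 1.4 is true → IN Λ
[7] lift (-11,-16): star map gives -7.2229; window check 0.2 ≤ -7.2229 < 1.4 is false → out
[8] lift (-13,9): star map gives -15.1246; window check 0.2 ≤ -15.1246 < 1.4 is false → out
[9] lift (2,5): star map gives 0.8197; window check 0.2 ≤ 0.8197 < 1.4 is true → IN Λ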